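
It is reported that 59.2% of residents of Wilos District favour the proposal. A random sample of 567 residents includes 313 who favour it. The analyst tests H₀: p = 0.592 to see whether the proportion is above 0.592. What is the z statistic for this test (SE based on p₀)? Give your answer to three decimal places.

p̂ = 313/567 = 0.55203.
SE = √(p₀(1−p₀)/n) = √(0.24154/567) = 0.02064.
z = (0.55203 − 0.592)/0.02064 = -0.03997/0.02064 = -1.937.
p-value = P(Z > -1.937) ≈ 0.9736.

z = -1.937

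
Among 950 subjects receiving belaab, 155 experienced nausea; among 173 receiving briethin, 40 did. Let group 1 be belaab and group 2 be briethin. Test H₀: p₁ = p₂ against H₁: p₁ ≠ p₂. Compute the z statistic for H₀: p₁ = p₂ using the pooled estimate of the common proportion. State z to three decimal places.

z = -2.173

p̂₁ = 155/950 ≈ 0.16316, p̂₂ = 40/173 ≈ 0.23121.
Pooled p̂ = (155+40)/(950+173) = 195/1123 = 0.17364.
SE = √(p̂(1−p̂)(1/n₁+1/n₂)) = √(0.17364·0.82636·0.00683298) = √(0.000980467) = 0.03131.
z = (0.16316 − 0.23121)/0.03131 = -0.06805/0.03131 = -2.173.
p-value = 2·P(Z > 2.173) ≈ 0.0297.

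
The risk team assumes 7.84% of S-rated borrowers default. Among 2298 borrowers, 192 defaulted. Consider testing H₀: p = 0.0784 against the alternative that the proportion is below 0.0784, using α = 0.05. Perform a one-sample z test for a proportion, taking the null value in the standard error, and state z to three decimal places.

z = 0.919

p̂ = 192/2298 ≈ 0.083551.
Standard error under H₀: √(0.0784×0.9216/2298) = 0.005607.
z = (0.083551 − 0.0784)/0.005607 = 0.005151/0.005607 = 0.919.
p-value = P(Z < 0.919) ≈ 0.8208, so at α = 0.05 we fail to reject H₀.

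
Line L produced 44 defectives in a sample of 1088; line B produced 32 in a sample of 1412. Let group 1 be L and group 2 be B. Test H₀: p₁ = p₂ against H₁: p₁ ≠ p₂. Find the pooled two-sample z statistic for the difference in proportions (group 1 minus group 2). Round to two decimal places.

z = 2.57

p̂₁ = 44/1088 = 0.0404, p̂₂ = 32/1412 = 0.0227.
Pooled p̂ = (44+32)/(1088+1412) = 76/2500 = 0.0304.
SE = √(p̂(1−p̂)(1/n₁+1/n₂)) = √(0.0304·0.9696·0.00162733) = √(4.7967e-05) = 0.0069.
z = (0.0404 − 0.0227)/0.0069 = 0.0177/0.0069 = 2.57.
p-value = 2·P(Z > 2.567) ≈ 0.0103.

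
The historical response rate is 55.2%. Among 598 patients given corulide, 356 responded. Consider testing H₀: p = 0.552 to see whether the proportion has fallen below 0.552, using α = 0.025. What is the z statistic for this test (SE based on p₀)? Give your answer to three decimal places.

z = 2.130

p̂ = 356/598 = 0.59532.
Under H₀, SE = √(0.552·0.448/598) = √(0.000413538) = 0.02034.
z = (0.59532 − 0.552)/0.02034 = 0.04332/0.02034 = 2.130.
p-value = P(Z < 2.130) ≈ 0.9834; since p > α = 0.025, fail to reject H₀.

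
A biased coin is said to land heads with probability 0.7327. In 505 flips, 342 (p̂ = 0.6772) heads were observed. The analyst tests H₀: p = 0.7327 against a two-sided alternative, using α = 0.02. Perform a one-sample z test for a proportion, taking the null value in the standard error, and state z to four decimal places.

p̂ = 342/505 = 0.677228.
Standard error under H₀: √(0.7327×0.2673/505) = 0.019693.
z = (0.677228 − 0.7327)/0.019693 = -0.055472/0.019693 = -2.8168.
Two-sided p-value ≈ 2·Φ(−2.817) = 0.0049, so at α = 0.02 we reject H₀.

z = -2.8168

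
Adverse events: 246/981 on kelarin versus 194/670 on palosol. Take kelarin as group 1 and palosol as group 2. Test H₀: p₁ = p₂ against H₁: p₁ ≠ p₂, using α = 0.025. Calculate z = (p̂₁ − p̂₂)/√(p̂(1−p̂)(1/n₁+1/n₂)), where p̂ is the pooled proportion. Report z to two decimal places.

z = -1.75

p̂₁ = 246/981 ≈ 0.2508, p̂₂ = 194/670 ≈ 0.2896.
Pooled p̂ = (246+194)/(981+670) = 440/1651 = 0.2665.
SE = √(p̂(1−p̂)(1/n₁+1/n₂)) = √(0.2665·0.7335·0.00251191) = √(0.000491028) = 0.0222.
z = (0.2508 − 0.2896)/0.0222 = -0.0388/0.0222 = -1.75.
Two-sided p-value ≈ 2·Φ(−1.750) = 0.0800. With α = 0.025, fail to reject H₀.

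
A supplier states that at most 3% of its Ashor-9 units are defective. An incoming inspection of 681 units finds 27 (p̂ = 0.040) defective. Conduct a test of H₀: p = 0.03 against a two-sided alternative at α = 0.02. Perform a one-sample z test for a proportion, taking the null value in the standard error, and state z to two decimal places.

z = 1.48

p̂ = 27/681 ≈ 0.0396.
SE = √(p₀(1−p₀)/n) = √(0.0291/681) = 0.0065.
z = (0.0396 − 0.03)/0.0065 = 0.0096/0.0065 = 1.48.
p-value = 2·P(Z > 1.476) ≈ 0.1400, so at α = 0.02 we fail to reject H₀.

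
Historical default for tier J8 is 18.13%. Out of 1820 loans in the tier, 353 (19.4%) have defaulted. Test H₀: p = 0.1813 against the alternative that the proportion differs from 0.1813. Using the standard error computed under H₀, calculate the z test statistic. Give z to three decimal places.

p̂ = 353/1820 ≈ 0.193956.
Standard error under H₀: √(0.1813×0.8187/1820) = 0.009031.
z = (0.193956 − 0.1813)/0.009031 = 0.012656/0.009031 = 1.401.

z = 1.401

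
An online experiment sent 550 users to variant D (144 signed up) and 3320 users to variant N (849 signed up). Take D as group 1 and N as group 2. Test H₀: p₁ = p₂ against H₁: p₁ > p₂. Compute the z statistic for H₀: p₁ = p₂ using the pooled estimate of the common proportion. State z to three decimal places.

z = 0.303

p̂₁ = 144/550 ≈ 0.26182, p̂₂ = 849/3320 ≈ 0.25572.
Pooled p̂ = (144+849)/(550+3320) = 993/3870 = 0.25659.
SE = √(p̂(1−p̂)(1/n₁+1/n₂)) = √(0.25659·0.74341·0.00211939) = √(0.000404275) = 0.02011.
z = (0.26182 − 0.25572)/0.02011 = 0.00610/0.02011 = 0.303.
p-value = P(Z > 0.303) ≈ 0.3809.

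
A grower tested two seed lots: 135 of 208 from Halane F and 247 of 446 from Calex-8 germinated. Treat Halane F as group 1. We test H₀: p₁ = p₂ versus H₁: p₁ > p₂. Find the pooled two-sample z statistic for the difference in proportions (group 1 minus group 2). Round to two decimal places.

z = 2.30

p̂₁ = 135/208 ≈ 0.6490, p̂₂ = 247/446 ≈ 0.5538.
Pooled p̂ = (135+247)/(208+446) = 382/654 = 0.5841.
SE = √(0.242928 × 0.00704984) = 0.0414.
z = (0.6490 − 0.5538)/0.0414 = 0.0952/0.0414 = 2.30.
p-value = P(Z > 2.301) ≈ 0.0107.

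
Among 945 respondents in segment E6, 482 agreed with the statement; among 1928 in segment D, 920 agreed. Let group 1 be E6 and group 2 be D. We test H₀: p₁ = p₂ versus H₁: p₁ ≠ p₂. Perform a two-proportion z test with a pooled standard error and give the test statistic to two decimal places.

z = 1.66

p̂₁ = 482/945 = 0.5101, p̂₂ = 920/1928 = 0.4772.
Pooled p̂ = (482+920)/(945+1928) = 1402/2873 = 0.4880.
SE = √(0.249856 × 0.00157687) = 0.0198.
z = (0.5101 − 0.4772)/0.0198 = 0.0329/0.0198 = 1.66.
Two-sided p-value ≈ 2·Φ(−1.656) = 0.0977.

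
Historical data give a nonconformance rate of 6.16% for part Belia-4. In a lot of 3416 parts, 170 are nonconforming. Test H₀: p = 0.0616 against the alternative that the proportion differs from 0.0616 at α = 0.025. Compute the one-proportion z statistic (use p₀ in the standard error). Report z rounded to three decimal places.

z = -2.877

p̂ = 170/3416 ≈ 0.049766.
Standard error under H₀: √(0.0616×0.9384/3416) = 0.004114.
z = (0.049766 − 0.0616)/0.004114 = -0.011834/0.004114 = -2.877.
Two-sided p-value ≈ 2·Φ(−2.877) = 0.0040, so at α = 0.025 we reject H₀.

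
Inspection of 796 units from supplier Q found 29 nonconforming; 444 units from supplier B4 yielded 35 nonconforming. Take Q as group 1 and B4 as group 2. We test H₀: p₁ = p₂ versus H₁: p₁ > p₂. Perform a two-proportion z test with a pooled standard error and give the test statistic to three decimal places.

z = -3.235

p̂₁ = 29/796 = 0.036432, p̂₂ = 35/444 = 0.078829.
Pooled p̂ = (29+35)/(796+444) = 64/1240 = 0.051613.
SE = √(p̂(1−p̂)(1/n₁+1/n₂)) = √(0.051613·0.948387·0.00350853) = √(0.000171739) = 0.013105.
z = (0.036432 − 0.078829)/0.013105 = -0.042397/0.013105 = -3.235.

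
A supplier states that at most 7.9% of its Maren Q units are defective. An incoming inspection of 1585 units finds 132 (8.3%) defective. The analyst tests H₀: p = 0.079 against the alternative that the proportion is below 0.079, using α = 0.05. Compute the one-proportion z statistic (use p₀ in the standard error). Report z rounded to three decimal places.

p̂ = 132/1585 ≈ 0.083281.
Under H₀, SE = √(0.079·0.921/1585) = √(4.59047e-05) = 0.006775.
z = (0.083281 − 0.079)/0.006775 = 0.004281/0.006775 = 0.632.
p-value = P(Z < 0.632) ≈ 0.7362, so at α = 0.05 we fail to reject H₀.

z = 0.632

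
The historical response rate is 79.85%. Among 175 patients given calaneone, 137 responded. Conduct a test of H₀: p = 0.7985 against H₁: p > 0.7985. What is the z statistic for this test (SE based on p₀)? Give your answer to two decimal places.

z = -0.52

p̂ = 137/175 = 0.78286.
SE = √(p₀(1−p₀)/n) = √(0.1609/175) = 0.03032.
z = (0.78286 − 0.7985)/0.03032 = -0.01564/0.03032 = -0.52.
p-value = P(Z > -0.516) ≈ 0.6970.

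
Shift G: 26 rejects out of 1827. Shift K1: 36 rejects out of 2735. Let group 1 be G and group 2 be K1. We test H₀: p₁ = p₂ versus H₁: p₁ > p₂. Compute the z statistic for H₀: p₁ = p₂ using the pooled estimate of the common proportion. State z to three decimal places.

p̂₁ = 26/1827 ≈ 0.014231, p̂₂ = 36/2735 ≈ 0.013163.
Pooled p̂ = (26+36)/(1827+2735) = 62/4562 = 0.013591.
SE = √(p̂(1−p̂)(1/n₁+1/n₂)) = √(0.013591·0.986409·0.000912976) = √(1.22392e-05) = 0.003498.
z = (0.014231 − 0.013163)/0.003498 = 0.001068/0.003498 = 0.305.

z = 0.305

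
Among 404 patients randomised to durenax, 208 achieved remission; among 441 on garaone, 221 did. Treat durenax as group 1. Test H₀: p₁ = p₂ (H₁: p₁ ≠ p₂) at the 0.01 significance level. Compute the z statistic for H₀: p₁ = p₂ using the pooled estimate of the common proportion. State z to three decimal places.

p̂₁ = 208/404 = 0.51485, p̂₂ = 221/441 = 0.50113.
Pooled p̂ = (208+221)/(404+441) = 429/845 = 0.50769.
SE = √(0.249941 × 0.00474282) = 0.03443.
z = (0.51485 − 0.50113)/0.03443 = 0.01372/0.03443 = 0.398.
p-value = 2·P(Z > 0.398) ≈ 0.6903. With α = 0.01, fail to reject H₀.

z = 0.398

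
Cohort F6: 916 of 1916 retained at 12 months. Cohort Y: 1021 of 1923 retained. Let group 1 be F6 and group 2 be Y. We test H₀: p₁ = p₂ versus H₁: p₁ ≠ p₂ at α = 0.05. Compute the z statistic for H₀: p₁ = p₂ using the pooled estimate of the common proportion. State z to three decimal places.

p̂₁ = 916/1916 = 0.47808, p̂₂ = 1021/1923 = 0.53094.
Pooled p̂ = (916+1021)/(1916+1923) = 1937/3839 = 0.50456.
SE = √(0.249979 × 0.00104194) = 0.01614.
z = (0.47808 − 0.53094)/0.01614 = -0.05286/0.01614 = -3.275.
p-value = 2·P(Z > 3.275) ≈ 0.0011; since p < α = 0.05, reject H₀.

z = -3.275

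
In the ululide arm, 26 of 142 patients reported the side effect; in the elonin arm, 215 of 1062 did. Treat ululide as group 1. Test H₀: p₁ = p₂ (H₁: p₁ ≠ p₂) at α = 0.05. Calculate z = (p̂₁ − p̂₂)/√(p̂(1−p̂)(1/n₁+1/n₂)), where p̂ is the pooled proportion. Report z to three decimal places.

p̂₁ = 26/142 = 0.18310, p̂₂ = 215/1062 = 0.20245.
Pooled p̂ = (26+215)/(142+1062) = 241/1204 = 0.20017.
SE = √(0.1601 × 0.00798387) = 0.03575.
z = (0.18310 − 0.20245)/0.03575 = -0.01935/0.03575 = -0.541.
p-value = 2·P(Z > 0.541) ≈ 0.5884. With α = 0.05, fail to reject H₀.

z = -0.541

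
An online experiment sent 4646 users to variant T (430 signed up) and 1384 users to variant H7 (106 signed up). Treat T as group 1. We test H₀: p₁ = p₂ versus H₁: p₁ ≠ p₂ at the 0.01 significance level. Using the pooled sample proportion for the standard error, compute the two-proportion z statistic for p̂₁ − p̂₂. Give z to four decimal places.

z = 1.8317

p̂₁ = 430/4646 = 0.092553, p̂₂ = 106/1384 = 0.076590.
Pooled p̂ = (430+106)/(4646+1384) = 536/6030 = 0.088889.
SE = √(p̂(1−p̂)(1/n₁+1/n₂)) = √(0.088889·0.911111·0.000937782) = √(7.59488e-05) = 0.008715.
z = (0.092553 − 0.076590)/0.008715 = 0.015963/0.008715 = 1.8317.
p-value = 2·P(Z > 1.832) ≈ 0.0670; since p > α = 0.01, fail to reject H₀.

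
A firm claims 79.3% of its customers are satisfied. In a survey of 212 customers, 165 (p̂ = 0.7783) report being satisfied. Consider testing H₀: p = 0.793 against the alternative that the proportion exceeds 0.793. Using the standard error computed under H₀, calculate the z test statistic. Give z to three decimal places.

z = -0.528

p̂ = 165/212 ≈ 0.77830.
SE = √(p₀(1−p₀)/n) = √(0.16415/212) = 0.02783.
z = (0.77830 − 0.793)/0.02783 = -0.01470/0.02783 = -0.528.
p-value = P(Z > -0.528) ≈ 0.7013.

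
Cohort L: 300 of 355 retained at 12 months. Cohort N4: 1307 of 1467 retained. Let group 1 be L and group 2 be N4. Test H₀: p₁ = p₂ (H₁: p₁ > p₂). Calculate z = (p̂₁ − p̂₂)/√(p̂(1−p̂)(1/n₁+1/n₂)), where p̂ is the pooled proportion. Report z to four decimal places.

z = -2.4035

p̂₁ = 300/355 = 0.845070, p̂₂ = 1307/1467 = 0.890934.
Pooled p̂ = (300+1307)/(355+1467) = 1607/1822 = 0.881998.
SE = √(p̂(1−p̂)(1/n₁+1/n₂)) = √(0.881998·0.118002·0.00349856) = √(0.000364122) = 0.019082.
z = (0.845070 − 0.890934)/0.019082 = -0.045864/0.019082 = -2.4035.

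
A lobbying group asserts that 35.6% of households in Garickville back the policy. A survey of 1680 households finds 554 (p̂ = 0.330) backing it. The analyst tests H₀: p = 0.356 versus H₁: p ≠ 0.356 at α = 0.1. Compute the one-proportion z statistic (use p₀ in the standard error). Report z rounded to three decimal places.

p̂ = 554/1680 = 0.329762.
Under H₀, SE = √(0.356·0.644/1680) = √(0.000136467) = 0.011682.
z = (0.329762 − 0.356)/0.011682 = -0.026238/0.011682 = -2.246.
Two-sided p-value ≈ 2·Φ(−2.246) = 0.0247; since p < α = 0.1, reject H₀.

z = -2.246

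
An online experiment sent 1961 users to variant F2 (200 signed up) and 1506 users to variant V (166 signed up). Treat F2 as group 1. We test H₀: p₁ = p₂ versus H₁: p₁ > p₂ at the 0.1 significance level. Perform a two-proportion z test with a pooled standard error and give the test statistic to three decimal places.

p̂₁ = 200/1961 ≈ 0.101989, p̂₂ = 166/1506 ≈ 0.110226.
Pooled p̂ = (200+166)/(1961+1506) = 366/3467 = 0.105567.
SE = √(0.0944224 × 0.00117395) = 0.010528.
z = (0.101989 − 0.110226)/0.010528 = -0.008237/0.010528 = -0.782.
p-value = P(Z > -0.782) ≈ 0.7830. With α = 0.1, fail to reject H₀.

z = -0.782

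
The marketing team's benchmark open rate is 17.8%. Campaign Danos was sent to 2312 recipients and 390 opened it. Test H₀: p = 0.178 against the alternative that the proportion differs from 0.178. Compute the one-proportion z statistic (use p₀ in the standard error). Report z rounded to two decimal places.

p̂ = 390/2312 ≈ 0.16869.
Standard error under H₀: √(0.178×0.822/2312) = 0.00796.
z = (0.16869 − 0.178)/0.00796 = -0.00931/0.00796 = -1.17.

z = -1.17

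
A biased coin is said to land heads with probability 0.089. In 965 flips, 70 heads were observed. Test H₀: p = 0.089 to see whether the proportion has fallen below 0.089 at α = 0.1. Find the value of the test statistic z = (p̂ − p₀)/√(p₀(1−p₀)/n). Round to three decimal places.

p̂ = 70/965 ≈ 0.072539.
Under H₀, SE = √(0.089·0.911/965) = √(8.40197e-05) = 0.009166.
z = (0.072539 − 0.089)/0.009166 = -0.016461/0.009166 = -1.796.
p-value = P(Z < -1.796) ≈ 0.0363. With α = 0.1, reject H₀.

z = -1.796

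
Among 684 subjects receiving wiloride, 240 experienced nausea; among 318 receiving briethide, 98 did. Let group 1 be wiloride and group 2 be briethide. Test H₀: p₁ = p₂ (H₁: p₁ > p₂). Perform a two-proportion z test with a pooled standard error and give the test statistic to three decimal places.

z = 1.331

p̂₁ = 240/684 ≈ 0.35088, p̂₂ = 98/318 ≈ 0.30818.
Pooled p̂ = (240+98)/(684+318) = 338/1002 = 0.33733.
SE = √(p̂(1−p̂)(1/n₁+1/n₂)) = √(0.33733·0.66267·0.00460664) = √(0.00102975) = 0.03209.
z = (0.35088 − 0.30818)/0.03209 = 0.04270/0.03209 = 1.331.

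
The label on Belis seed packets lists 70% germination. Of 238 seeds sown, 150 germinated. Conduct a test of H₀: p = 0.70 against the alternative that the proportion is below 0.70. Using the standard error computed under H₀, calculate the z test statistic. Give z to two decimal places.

p̂ = 150/238 ≈ 0.6303.
Under H₀, SE = √(0.7·0.3/238) = √(0.000882353) = 0.0297.
z = (0.6303 − 0.7)/0.0297 = -0.0697/0.0297 = -2.35.

z = -2.35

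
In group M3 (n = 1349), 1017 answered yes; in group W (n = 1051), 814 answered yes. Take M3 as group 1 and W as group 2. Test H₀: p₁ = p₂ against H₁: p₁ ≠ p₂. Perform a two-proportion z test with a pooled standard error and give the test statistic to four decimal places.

z = -1.1778

p̂₁ = 1017/1349 = 0.7538918, p̂₂ = 814/1051 = 0.7745005.
Pooled p̂ = (1017+814)/(1349+1051) = 1831/2400 = 0.7629167.
SE = √(p̂(1−p̂)(1/n₁+1/n₂)) = √(0.7629167·0.2370833·0.00169276) = √(0.000306179) = 0.0174980.
z = (0.7538918 − 0.7745005)/0.0174980 = -0.0206087/0.0174980 = -1.1778.
Two-sided p-value ≈ 2·Φ(−1.178) = 0.2389.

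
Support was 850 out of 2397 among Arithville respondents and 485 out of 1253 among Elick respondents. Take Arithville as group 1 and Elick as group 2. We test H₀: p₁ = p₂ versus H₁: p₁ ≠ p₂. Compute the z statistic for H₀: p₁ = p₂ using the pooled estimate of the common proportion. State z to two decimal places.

p̂₁ = 850/2397 ≈ 0.3546, p̂₂ = 485/1253 ≈ 0.3871.
Pooled p̂ = (850+485)/(2397+1253) = 1335/3650 = 0.3658.
SE = √(p̂(1−p̂)(1/n₁+1/n₂)) = √(0.3658·0.6342·0.00121527) = √(0.000281916) = 0.0168.
z = (0.3546 − 0.3871)/0.0168 = -0.0325/0.0168 = -1.93.

z = -1.93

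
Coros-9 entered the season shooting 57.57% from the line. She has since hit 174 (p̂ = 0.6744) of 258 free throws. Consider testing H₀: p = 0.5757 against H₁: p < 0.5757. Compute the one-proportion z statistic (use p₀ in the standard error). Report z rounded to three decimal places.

z = 3.208

p̂ = 174/258 ≈ 0.67442.
Standard error under H₀: √(0.5757×0.4243/258) = 0.03077.
z = (0.67442 − 0.5757)/0.03077 = 0.09872/0.03077 = 3.208.
p-value = P(Z < 3.208) ≈ 0.9993.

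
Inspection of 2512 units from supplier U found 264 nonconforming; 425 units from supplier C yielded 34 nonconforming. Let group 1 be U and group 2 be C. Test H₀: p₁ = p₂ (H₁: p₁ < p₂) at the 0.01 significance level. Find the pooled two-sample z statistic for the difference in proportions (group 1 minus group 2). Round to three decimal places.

p̂₁ = 264/2512 ≈ 0.10510, p̂₂ = 34/425 ≈ 0.08000.
Pooled p̂ = (264+34)/(2512+425) = 298/2937 = 0.10146.
SE = √(0.0911691 × 0.00275103) = 0.01584.
z = (0.10510 − 0.08000)/0.01584 = 0.02510/0.01584 = 1.585.
p-value = P(Z < 1.585) ≈ 0.9435; since p > α = 0.01, fail to reject H₀.

z = 1.585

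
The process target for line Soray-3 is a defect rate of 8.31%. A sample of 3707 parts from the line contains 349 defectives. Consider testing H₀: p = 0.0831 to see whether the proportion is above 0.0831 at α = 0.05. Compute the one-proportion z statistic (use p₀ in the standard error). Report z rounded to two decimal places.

p̂ = 349/3707 ≈ 0.0941.
Standard error under H₀: √(0.0831×0.9169/3707) = 0.0045.
z = (0.0941 − 0.0831)/0.0045 = 0.0110/0.0045 = 2.44.
p-value = P(Z > 2.436) ≈ 0.0074, so at α = 0.05 we reject H₀.

z = 2.44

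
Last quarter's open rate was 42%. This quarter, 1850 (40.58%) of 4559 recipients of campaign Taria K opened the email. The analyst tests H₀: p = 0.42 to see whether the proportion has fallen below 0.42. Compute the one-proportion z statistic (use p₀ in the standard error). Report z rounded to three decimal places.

z = -1.944

p̂ = 1850/4559 ≈ 0.40579.
Under H₀, SE = √(0.42·0.58/4559) = √(5.34328e-05) = 0.00731.
z = (0.40579 − 0.42)/0.00731 = -0.01421/0.00731 = -1.944.
p-value = P(Z < -1.944) ≈ 0.0260.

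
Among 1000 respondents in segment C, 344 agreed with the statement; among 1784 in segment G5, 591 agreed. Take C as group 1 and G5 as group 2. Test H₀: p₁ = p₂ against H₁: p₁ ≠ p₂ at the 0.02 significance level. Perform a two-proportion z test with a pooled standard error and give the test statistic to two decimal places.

z = 0.68

p̂₁ = 344/1000 ≈ 0.3440, p̂₂ = 591/1784 ≈ 0.3313.
Pooled p̂ = (344+591)/(1000+1784) = 935/2784 = 0.3358.
SE = √(p̂(1−p̂)(1/n₁+1/n₂)) = √(0.3358·0.6642·0.00156054) = √(0.000348084) = 0.0187.
z = (0.3440 − 0.3313)/0.0187 = 0.0127/0.0187 = 0.68.
Two-sided p-value ≈ 2·Φ(−0.682) = 0.4953, so at α = 0.02 we fail to reject H₀.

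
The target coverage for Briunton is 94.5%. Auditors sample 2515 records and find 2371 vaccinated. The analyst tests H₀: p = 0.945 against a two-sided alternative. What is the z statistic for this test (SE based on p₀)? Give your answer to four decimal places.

p̂ = 2371/2515 ≈ 0.9427435.
Under H₀, SE = √(0.945·0.055/2515) = √(2.0666e-05) = 0.0045460.
z = (0.9427435 − 0.945)/0.0045460 = -0.0022565/0.0045460 = -0.4964.

z = -0.4964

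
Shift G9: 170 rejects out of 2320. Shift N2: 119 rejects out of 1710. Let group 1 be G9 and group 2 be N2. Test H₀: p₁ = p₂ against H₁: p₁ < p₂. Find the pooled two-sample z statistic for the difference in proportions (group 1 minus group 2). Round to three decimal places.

z = 0.448

p̂₁ = 170/2320 = 0.073276, p̂₂ = 119/1710 = 0.069591.
Pooled p̂ = (170+119)/(2320+1710) = 289/4030 = 0.071712.
SE = √(0.0665695 × 0.00101583) = 0.008223.
z = (0.073276 − 0.069591)/0.008223 = 0.003685/0.008223 = 0.448.
p-value = P(Z < 0.448) ≈ 0.6730.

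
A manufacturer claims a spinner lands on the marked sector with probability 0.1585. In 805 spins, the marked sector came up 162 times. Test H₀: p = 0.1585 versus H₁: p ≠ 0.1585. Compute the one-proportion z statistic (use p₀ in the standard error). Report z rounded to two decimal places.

z = 3.32

p̂ = 162/805 ≈ 0.20124.
SE = √(p₀(1−p₀)/n) = √(0.13338/805) = 0.01287.
z = (0.20124 − 0.1585)/0.01287 = 0.04274/0.01287 = 3.32.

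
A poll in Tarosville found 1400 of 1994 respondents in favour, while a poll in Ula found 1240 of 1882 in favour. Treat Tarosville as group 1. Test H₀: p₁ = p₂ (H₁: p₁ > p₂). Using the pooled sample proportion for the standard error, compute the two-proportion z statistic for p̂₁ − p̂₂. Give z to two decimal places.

p̂₁ = 1400/1994 ≈ 0.70211, p̂₂ = 1240/1882 ≈ 0.65887.
Pooled p̂ = (1400+1240)/(1994+1882) = 2640/3876 = 0.68111.
SE = √(p̂(1−p̂)(1/n₁+1/n₂)) = √(0.68111·0.31889·0.00103285) = √(0.000224333) = 0.01498.
z = (0.70211 − 0.65887)/0.01498 = 0.04324/0.01498 = 2.89.
p-value = P(Z > 2.886) ≈ 0.0019.

z = 2.89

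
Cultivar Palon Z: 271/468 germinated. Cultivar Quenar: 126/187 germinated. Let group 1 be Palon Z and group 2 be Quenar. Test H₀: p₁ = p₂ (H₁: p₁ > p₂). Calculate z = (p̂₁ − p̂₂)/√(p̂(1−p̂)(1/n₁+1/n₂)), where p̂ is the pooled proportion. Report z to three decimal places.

p̂₁ = 271/468 ≈ 0.57906, p̂₂ = 126/187 ≈ 0.67380.
Pooled p̂ = (271+126)/(468+187) = 397/655 = 0.60611.
SE = √(0.238741 × 0.00748435) = 0.04227.
z = (0.57906 − 0.67380)/0.04227 = -0.09474/0.04227 = -2.241.
p-value = P(Z > -2.241) ≈ 0.9875.

z = -2.241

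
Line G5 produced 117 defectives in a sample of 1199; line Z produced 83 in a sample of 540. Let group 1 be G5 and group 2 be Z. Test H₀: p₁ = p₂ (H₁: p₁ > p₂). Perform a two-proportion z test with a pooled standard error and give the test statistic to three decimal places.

z = -3.394

p̂₁ = 117/1199 = 0.097581, p̂₂ = 83/540 = 0.153704.
Pooled p̂ = (117+83)/(1199+540) = 200/1739 = 0.115009.
SE = √(p̂(1−p̂)(1/n₁+1/n₂)) = √(0.115009·0.884991·0.00268588) = √(0.000273373) = 0.016534.
z = (0.097581 − 0.153704)/0.016534 = -0.056123/0.016534 = -3.394.
p-value = P(Z > -3.394) ≈ 0.9997.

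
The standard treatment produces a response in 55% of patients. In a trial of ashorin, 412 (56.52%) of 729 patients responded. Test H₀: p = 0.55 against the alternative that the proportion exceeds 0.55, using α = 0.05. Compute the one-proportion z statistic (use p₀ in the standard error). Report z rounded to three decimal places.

p̂ = 412/729 = 0.56516.
SE = √(p₀(1−p₀)/n) = √(0.2475/729) = 0.01843.
z = (0.56516 − 0.55)/0.01843 = 0.01516/0.01843 = 0.823.
p-value = P(Z > 0.823) ≈ 0.2054; since p > α = 0.05, fail to reject H₀.

z = 0.823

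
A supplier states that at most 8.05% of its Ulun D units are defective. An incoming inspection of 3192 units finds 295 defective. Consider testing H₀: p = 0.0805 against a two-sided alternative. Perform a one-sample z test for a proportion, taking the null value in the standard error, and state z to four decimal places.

z = 2.4750

p̂ = 295/3192 ≈ 0.0924185.
SE = √(p₀(1−p₀)/n) = √(0.07402/3192) = 0.0048155.
z = (0.0924185 − 0.0805)/0.0048155 = 0.0119185/0.0048155 = 2.4750.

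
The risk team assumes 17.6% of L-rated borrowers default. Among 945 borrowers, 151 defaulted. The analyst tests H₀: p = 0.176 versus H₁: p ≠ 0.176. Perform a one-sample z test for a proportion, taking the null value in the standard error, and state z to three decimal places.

z = -1.309

p̂ = 151/945 ≈ 0.159788.
SE = √(p₀(1−p₀)/n) = √(0.14502/945) = 0.012388.
z = (0.159788 − 0.176)/0.012388 = -0.016212/0.012388 = -1.309.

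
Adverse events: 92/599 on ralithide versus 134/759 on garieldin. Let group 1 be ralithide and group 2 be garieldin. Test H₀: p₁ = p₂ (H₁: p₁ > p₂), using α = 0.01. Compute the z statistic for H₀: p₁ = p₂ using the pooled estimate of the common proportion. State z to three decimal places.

z = -1.128

p̂₁ = 92/599 ≈ 0.15359, p̂₂ = 134/759 ≈ 0.17655.
Pooled p̂ = (92+134)/(599+759) = 226/1358 = 0.16642.
SE = √(0.138725 × 0.00298697) = 0.02036.
z = (0.15359 − 0.17655)/0.02036 = -0.02296/0.02036 = -1.128.
p-value = P(Z > -1.128) ≈ 0.8703, so at α = 0.01 we fail to reject H₀.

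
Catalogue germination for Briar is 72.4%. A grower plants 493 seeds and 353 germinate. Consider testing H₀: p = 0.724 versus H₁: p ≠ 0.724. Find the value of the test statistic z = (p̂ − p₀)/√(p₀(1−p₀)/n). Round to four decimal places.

z = -0.3962

p̂ = 353/493 = 0.716024.
SE = √(p₀(1−p₀)/n) = √(0.19982/493) = 0.020133.
z = (0.716024 − 0.724)/0.020133 = -0.007976/0.020133 = -0.3962.
Two-sided p-value ≈ 2·Φ(−0.396) = 0.6920.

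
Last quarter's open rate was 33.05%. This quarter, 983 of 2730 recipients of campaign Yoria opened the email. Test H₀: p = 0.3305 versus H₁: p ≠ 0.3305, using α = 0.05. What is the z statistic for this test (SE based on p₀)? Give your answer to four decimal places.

p̂ = 983/2730 = 0.3600733.
SE = √(p₀(1−p₀)/n) = √(0.22127/2730) = 0.0090028.
z = (0.3600733 − 0.3305)/0.0090028 = 0.0295733/0.0090028 = 3.2849.
p-value = 2·P(Z > 3.285) ≈ 0.0010; since p < α = 0.05, reject H₀.

z = 3.2849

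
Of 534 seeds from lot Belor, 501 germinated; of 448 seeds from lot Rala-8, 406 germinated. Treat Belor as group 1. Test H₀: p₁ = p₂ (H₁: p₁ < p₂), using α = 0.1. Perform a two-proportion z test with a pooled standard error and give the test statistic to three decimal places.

z = 1.878

p̂₁ = 501/534 ≈ 0.938202, p̂₂ = 406/448 ≈ 0.906250.
Pooled p̂ = (501+406)/(534+448) = 907/982 = 0.923625.
SE = √(p̂(1−p̂)(1/n₁+1/n₂)) = √(0.923625·0.076375·0.0041048) = √(0.000289559) = 0.017016.
z = (0.938202 − 0.906250)/0.017016 = 0.031952/0.017016 = 1.878.
p-value = P(Z < 1.878) ≈ 0.9698; since p > α = 0.1, fail to reject H₀.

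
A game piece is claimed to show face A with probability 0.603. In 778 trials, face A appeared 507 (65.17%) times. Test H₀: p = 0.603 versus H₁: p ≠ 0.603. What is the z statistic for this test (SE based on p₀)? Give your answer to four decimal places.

z = 2.7746

p̂ = 507/778 = 0.6516710.
SE = √(p₀(1−p₀)/n) = √(0.23939/778) = 0.0175414.
z = (0.6516710 − 0.603)/0.0175414 = 0.0486710/0.0175414 = 2.7746.
p-value = 2·P(Z > 2.775) ≈ 0.0055.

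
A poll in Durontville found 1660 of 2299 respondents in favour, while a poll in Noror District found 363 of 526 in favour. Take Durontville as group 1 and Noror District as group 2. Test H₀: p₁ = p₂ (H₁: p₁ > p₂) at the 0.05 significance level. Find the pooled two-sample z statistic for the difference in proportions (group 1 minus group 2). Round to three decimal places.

p̂₁ = 1660/2299 ≈ 0.72205, p̂₂ = 363/526 ≈ 0.69011.
Pooled p̂ = (1660+363)/(2299+526) = 2023/2825 = 0.71611.
SE = √(0.203298 × 0.00233611) = 0.02179.
z = (0.72205 − 0.69011)/0.02179 = 0.03194/0.02179 = 1.466.
p-value = P(Z > 1.466) ≈ 0.0714, so at α = 0.05 we fail to reject H₀.

z = 1.466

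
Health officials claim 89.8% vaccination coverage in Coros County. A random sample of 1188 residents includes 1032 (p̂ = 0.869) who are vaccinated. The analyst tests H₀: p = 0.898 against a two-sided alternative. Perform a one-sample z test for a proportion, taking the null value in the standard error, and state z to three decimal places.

z = -3.338

p̂ = 1032/1188 ≈ 0.86869.
Standard error under H₀: √(0.898×0.102/1188) = 0.00878.
z = (0.86869 − 0.898)/0.00878 = -0.02931/0.00878 = -3.338.
Two-sided p-value ≈ 2·Φ(−3.338) = 0.0008.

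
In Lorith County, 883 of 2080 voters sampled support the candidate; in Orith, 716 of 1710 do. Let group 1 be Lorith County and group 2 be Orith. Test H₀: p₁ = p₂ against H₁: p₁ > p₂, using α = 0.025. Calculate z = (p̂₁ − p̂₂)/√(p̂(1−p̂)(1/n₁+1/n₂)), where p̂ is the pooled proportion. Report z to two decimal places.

p̂₁ = 883/2080 ≈ 0.4245, p̂₂ = 716/1710 ≈ 0.4187.
Pooled p̂ = (883+716)/(2080+1710) = 1599/3790 = 0.4219.
SE = √(0.2439 × 0.00106556) = 0.0161.
z = (0.4245 − 0.4187)/0.0161 = 0.0058/0.0161 = 0.36.
p-value = P(Z > 0.360) ≈ 0.3594, so at α = 0.025 we fail to reject H₀.

z = 0.36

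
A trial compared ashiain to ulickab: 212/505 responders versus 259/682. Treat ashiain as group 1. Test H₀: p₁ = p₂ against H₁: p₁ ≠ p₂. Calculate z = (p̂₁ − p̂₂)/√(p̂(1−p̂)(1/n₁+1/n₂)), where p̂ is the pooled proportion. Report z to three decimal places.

p̂₁ = 212/505 = 0.41980, p̂₂ = 259/682 = 0.37977.
Pooled p̂ = (212+259)/(505+682) = 471/1187 = 0.39680.
SE = √(0.239349 × 0.00344647) = 0.02872.
z = (0.41980 − 0.37977)/0.02872 = 0.04003/0.02872 = 1.394.
Two-sided p-value ≈ 2·Φ(−1.394) = 0.1633.

z = 1.394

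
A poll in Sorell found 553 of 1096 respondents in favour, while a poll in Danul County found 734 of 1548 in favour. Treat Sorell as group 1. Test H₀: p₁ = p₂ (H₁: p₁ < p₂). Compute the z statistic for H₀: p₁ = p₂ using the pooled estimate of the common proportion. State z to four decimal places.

p̂₁ = 553/1096 ≈ 0.504562, p̂₂ = 734/1548 ≈ 0.474160.
Pooled p̂ = (553+734)/(1096+1548) = 1287/2644 = 0.486762.
SE = √(0.249825 × 0.0015584) = 0.019731.
z = (0.504562 − 0.474160)/0.019731 = 0.030402/0.019731 = 1.5408.
p-value = P(Z < 1.541) ≈ 0.9383.

z = 1.5408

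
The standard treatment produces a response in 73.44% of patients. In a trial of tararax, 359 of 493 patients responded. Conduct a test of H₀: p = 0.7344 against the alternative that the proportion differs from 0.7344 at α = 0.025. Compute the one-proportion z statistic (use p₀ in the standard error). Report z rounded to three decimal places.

z = -0.312

p̂ = 359/493 ≈ 0.72819.
Under H₀, SE = √(0.7344·0.2656/493) = √(0.000395652) = 0.01989.
z = (0.72819 − 0.7344)/0.01989 = -0.00621/0.01989 = -0.312.
Two-sided p-value ≈ 2·Φ(−0.312) = 0.7551; since p > α = 0.025, fail to reject H₀.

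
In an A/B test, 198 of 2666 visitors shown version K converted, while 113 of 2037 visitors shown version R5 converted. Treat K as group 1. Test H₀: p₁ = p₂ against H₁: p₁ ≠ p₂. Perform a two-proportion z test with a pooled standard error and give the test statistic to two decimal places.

p̂₁ = 198/2666 ≈ 0.07427, p̂₂ = 113/2037 ≈ 0.05547.
Pooled p̂ = (198+113)/(2666+2037) = 311/4703 = 0.06613.
SE = √(0.0617551 × 0.000866012) = 0.00731.
z = (0.07427 − 0.05547)/0.00731 = 0.01880/0.00731 = 2.57.
p-value = 2·P(Z > 2.570) ≈ 0.0102.

z = 2.57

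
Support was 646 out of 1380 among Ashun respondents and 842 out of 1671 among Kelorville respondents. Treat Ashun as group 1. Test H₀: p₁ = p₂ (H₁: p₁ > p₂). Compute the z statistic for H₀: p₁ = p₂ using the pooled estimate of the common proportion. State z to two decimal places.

z = -1.97

p̂₁ = 646/1380 ≈ 0.4681, p̂₂ = 842/1671 ≈ 0.5039.
Pooled p̂ = (646+842)/(1380+1671) = 1488/3051 = 0.4877.
SE = √(0.249849 × 0.00132308) = 0.0182.
z = (0.4681 − 0.5039)/0.0182 = -0.0358/0.0182 = -1.97.
p-value = P(Z > -1.968) ≈ 0.9754.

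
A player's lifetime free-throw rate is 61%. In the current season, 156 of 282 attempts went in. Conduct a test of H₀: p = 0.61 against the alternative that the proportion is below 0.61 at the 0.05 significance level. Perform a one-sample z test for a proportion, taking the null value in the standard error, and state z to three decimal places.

p̂ = 156/282 ≈ 0.55319.
SE = √(p₀(1−p₀)/n) = √(0.2379/282) = 0.02905.
z = (0.55319 − 0.61)/0.02905 = -0.05681/0.02905 = -1.956.
p-value = P(Z < -1.956) ≈ 0.0252; since p < α = 0.05, reject H₀.

z = -1.956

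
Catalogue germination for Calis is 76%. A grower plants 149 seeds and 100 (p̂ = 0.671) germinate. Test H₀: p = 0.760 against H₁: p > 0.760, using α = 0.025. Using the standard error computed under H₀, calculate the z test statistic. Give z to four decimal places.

p̂ = 100/149 = 0.671141.
Under H₀, SE = √(0.76·0.24/149) = √(0.00122416) = 0.034988.
z = (0.671141 − 0.76)/0.034988 = -0.088859/0.034988 = -2.5397.
p-value = P(Z > -2.540) ≈ 0.9945; since p > α = 0.025, fail to reject H₀.

z = -2.5397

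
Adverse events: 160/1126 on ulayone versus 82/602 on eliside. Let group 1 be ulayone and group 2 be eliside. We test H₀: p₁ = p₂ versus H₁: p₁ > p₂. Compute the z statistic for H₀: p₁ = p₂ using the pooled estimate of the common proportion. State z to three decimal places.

z = 0.336

p̂₁ = 160/1126 ≈ 0.14210, p̂₂ = 82/602 ≈ 0.13621.
Pooled p̂ = (160+82)/(1126+602) = 242/1728 = 0.14005.
SE = √(0.120433 × 0.00254923) = 0.01752.
z = (0.14210 − 0.13621)/0.01752 = 0.00589/0.01752 = 0.336.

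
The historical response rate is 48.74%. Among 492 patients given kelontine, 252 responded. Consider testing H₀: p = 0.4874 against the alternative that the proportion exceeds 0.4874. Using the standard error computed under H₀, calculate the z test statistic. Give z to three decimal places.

p̂ = 252/492 ≈ 0.512195.
Standard error under H₀: √(0.4874×0.5126/492) = 0.022535.
z = (0.512195 − 0.4874)/0.022535 = 0.024795/0.022535 = 1.100.

z = 1.100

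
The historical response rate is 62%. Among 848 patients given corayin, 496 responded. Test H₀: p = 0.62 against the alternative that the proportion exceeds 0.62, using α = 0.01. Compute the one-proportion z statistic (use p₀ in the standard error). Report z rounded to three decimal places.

z = -2.105

p̂ = 496/848 = 0.58491.
SE = √(p₀(1−p₀)/n) = √(0.2356/848) = 0.01667.
z = (0.58491 − 0.62)/0.01667 = -0.03509/0.01667 = -2.105.
p-value = P(Z > -2.105) ≈ 0.9824, so at α = 0.01 we fail to reject H₀.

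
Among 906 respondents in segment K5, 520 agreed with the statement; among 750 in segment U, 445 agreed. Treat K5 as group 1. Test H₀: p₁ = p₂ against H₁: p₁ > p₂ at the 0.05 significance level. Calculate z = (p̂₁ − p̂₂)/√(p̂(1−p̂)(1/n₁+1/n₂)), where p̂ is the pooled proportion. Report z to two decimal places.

z = -0.80

p̂₁ = 520/906 ≈ 0.57395, p̂₂ = 445/750 ≈ 0.59333.
Pooled p̂ = (520+445)/(906+750) = 965/1656 = 0.58273.
SE = √(p̂(1−p̂)(1/n₁+1/n₂)) = √(0.58273·0.41727·0.00243709) = √(0.000592592) = 0.02434.
z = (0.57395 − 0.59333)/0.02434 = -0.01938/0.02434 = -0.80.
p-value = P(Z > -0.796) ≈ 0.7870; since p > α = 0.05, fail to reject H₀.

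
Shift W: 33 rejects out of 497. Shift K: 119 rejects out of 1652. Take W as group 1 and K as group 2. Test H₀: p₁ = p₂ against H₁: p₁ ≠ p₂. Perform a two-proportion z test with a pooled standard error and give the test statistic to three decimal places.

z = -0.430

p̂₁ = 33/497 = 0.066398, p̂₂ = 119/1652 = 0.072034.
Pooled p̂ = (33+119)/(497+1652) = 152/2149 = 0.070731.
SE = √(p̂(1−p̂)(1/n₁+1/n₂)) = √(0.070731·0.929269·0.0026174) = √(0.000172036) = 0.013116.
z = (0.066398 − 0.072034)/0.013116 = -0.005636/0.013116 = -0.430.
p-value = 2·P(Z > 0.430) ≈ 0.6674.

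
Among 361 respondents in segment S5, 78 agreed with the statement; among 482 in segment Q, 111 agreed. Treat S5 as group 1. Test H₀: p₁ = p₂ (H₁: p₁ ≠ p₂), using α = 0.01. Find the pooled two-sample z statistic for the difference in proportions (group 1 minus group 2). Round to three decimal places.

z = -0.490

p̂₁ = 78/361 = 0.21607, p̂₂ = 111/482 = 0.23029.
Pooled p̂ = (78+111)/(361+482) = 189/843 = 0.22420.
SE = √(0.173934 × 0.00484477) = 0.02903.
z = (0.21607 − 0.23029)/0.02903 = -0.01422/0.02903 = -0.490.
Two-sided p-value ≈ 2·Φ(−0.490) = 0.6241. With α = 0.01, fail to reject H₀.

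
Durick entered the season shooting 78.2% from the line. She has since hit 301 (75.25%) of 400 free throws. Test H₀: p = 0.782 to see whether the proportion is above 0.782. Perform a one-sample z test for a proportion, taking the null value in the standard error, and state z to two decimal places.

p̂ = 301/400 = 0.7525.
SE = √(p₀(1−p₀)/n) = √(0.17048/400) = 0.0206.
z = (0.7525 − 0.782)/0.0206 = -0.0295/0.0206 = -1.43.

z = -1.43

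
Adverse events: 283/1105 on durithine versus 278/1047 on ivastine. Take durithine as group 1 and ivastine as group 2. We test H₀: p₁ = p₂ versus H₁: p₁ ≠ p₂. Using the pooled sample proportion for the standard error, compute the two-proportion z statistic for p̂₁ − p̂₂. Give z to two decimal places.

z = -0.50

p̂₁ = 283/1105 = 0.2561, p̂₂ = 278/1047 = 0.2655.
Pooled p̂ = (283+278)/(1105+1047) = 561/2152 = 0.2607.
SE = √(p̂(1−p̂)(1/n₁+1/n₂)) = √(0.2607·0.7393·0.00186009) = √(0.000358494) = 0.0189.
z = (0.2561 − 0.2655)/0.0189 = -0.0094/0.0189 = -0.50.
p-value = 2·P(Z > 0.497) ≈ 0.6191.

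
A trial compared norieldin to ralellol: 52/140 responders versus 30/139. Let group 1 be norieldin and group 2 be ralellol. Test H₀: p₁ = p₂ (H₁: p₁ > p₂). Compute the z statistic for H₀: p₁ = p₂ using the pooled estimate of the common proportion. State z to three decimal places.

p̂₁ = 52/140 = 0.371429, p̂₂ = 30/139 = 0.215827.
Pooled p̂ = (52+30)/(140+139) = 82/279 = 0.293907.
SE = √(0.207526 × 0.0143371) = 0.054546.
z = (0.371429 − 0.215827)/0.054546 = 0.155602/0.054546 = 2.853.
p-value = P(Z > 2.853) ≈ 0.0022.

z = 2.853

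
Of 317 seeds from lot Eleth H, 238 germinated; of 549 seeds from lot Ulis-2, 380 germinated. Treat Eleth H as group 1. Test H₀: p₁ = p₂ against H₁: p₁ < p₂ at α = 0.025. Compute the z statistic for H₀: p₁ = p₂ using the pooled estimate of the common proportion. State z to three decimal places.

z = 1.838

p̂₁ = 238/317 ≈ 0.75079, p̂₂ = 380/549 ≈ 0.69217.
Pooled p̂ = (238+380)/(317+549) = 618/866 = 0.71363.
SE = √(0.204364 × 0.00497607) = 0.03189.
z = (0.75079 − 0.69217)/0.03189 = 0.05862/0.03189 = 1.838.
p-value = P(Z < 1.838) ≈ 0.9670, so at α = 0.025 we fail to reject H₀.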